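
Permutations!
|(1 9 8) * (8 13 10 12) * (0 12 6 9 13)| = |(0 12 8 1 13 10 6 9)| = 8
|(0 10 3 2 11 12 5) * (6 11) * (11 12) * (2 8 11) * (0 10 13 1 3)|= |(0 13 1 3 8 11 2 6 12 5 10)|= 11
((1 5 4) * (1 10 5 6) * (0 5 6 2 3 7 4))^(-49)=(10)(0 5)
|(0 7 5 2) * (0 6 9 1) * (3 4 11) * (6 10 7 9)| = |(0 9 1)(2 10 7 5)(3 4 11)| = 12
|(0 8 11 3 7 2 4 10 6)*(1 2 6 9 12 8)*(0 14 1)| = |(1 2 4 10 9 12 8 11 3 7 6 14)| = 12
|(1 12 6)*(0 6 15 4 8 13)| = 8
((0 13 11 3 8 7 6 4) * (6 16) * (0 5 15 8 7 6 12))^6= ((0 13 11 3 7 16 12)(4 5 15 8 6))^6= (0 12 16 7 3 11 13)(4 5 15 8 6)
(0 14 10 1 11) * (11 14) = [11, 14, 2, 3, 4, 5, 6, 7, 8, 9, 1, 0, 12, 13, 10] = (0 11)(1 14 10)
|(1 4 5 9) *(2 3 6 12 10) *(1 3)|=|(1 4 5 9 3 6 12 10 2)|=9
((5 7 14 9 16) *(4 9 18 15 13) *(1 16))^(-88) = (1 5 14 15 4)(7 18 13 9 16)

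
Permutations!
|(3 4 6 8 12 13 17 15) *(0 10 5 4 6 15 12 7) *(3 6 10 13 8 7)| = 12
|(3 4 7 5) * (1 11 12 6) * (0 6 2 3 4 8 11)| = |(0 6 1)(2 3 8 11 12)(4 7 5)| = 15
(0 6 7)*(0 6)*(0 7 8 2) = (0 7 6 8 2) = [7, 1, 0, 3, 4, 5, 8, 6, 2]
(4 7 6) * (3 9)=(3 9)(4 7 6)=[0, 1, 2, 9, 7, 5, 4, 6, 8, 3]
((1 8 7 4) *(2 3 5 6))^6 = (1 7)(2 5)(3 6)(4 8)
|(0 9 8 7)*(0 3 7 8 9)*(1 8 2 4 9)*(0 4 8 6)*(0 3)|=14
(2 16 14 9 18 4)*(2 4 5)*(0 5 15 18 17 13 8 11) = [5, 1, 16, 3, 4, 2, 6, 7, 11, 17, 10, 0, 12, 8, 9, 18, 14, 13, 15] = (0 5 2 16 14 9 17 13 8 11)(15 18)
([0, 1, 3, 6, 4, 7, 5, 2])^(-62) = (2 5 3 7 6)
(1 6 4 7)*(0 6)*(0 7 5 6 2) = (0 2)(1 7)(4 5 6) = [2, 7, 0, 3, 5, 6, 4, 1]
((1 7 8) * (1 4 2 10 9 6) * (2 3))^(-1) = ((1 7 8 4 3 2 10 9 6))^(-1) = (1 6 9 10 2 3 4 8 7)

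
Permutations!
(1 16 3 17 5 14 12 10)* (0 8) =(0 8)(1 16 3 17 5 14 12 10) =[8, 16, 2, 17, 4, 14, 6, 7, 0, 9, 1, 11, 10, 13, 12, 15, 3, 5]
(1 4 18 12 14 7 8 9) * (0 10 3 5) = [10, 4, 2, 5, 18, 0, 6, 8, 9, 1, 3, 11, 14, 13, 7, 15, 16, 17, 12] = (0 10 3 5)(1 4 18 12 14 7 8 9)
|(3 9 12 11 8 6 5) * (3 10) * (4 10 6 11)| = 10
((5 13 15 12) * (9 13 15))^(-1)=(5 12 15)(9 13)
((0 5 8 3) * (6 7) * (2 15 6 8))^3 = ((0 5 2 15 6 7 8 3))^3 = (0 15 8 5 6 3 2 7)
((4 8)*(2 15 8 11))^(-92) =((2 15 8 4 11))^(-92) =(2 4 15 11 8)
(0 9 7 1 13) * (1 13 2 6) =(0 9 7 13)(1 2 6) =[9, 2, 6, 3, 4, 5, 1, 13, 8, 7, 10, 11, 12, 0]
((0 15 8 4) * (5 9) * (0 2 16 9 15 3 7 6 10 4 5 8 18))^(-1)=(0 18 15 5 8 9 16 2 4 10 6 7 3)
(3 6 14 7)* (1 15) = (1 15)(3 6 14 7) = [0, 15, 2, 6, 4, 5, 14, 3, 8, 9, 10, 11, 12, 13, 7, 1]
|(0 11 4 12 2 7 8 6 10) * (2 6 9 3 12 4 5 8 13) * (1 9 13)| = |(0 11 5 8 13 2 7 1 9 3 12 6 10)| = 13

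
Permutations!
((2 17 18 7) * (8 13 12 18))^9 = (2 8 12 7 17 13 18)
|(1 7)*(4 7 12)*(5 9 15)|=12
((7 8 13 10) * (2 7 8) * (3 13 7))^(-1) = (2 7 8 10 13 3)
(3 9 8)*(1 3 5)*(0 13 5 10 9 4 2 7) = (0 13 5 1 3 4 2 7)(8 10 9) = [13, 3, 7, 4, 2, 1, 6, 0, 10, 8, 9, 11, 12, 5]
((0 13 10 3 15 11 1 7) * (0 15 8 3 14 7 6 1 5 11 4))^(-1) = ((0 13 10 14 7 15 4)(1 6)(3 8)(5 11))^(-1) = (0 4 15 7 14 10 13)(1 6)(3 8)(5 11)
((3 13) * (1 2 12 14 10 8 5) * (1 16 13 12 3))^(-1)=(1 13 16 5 8 10 14 12 3 2)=((1 2 3 12 14 10 8 5 16 13))^(-1)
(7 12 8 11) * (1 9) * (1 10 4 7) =(1 9 10 4 7 12 8 11) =[0, 9, 2, 3, 7, 5, 6, 12, 11, 10, 4, 1, 8]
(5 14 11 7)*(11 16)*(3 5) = (3 5 14 16 11 7) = [0, 1, 2, 5, 4, 14, 6, 3, 8, 9, 10, 7, 12, 13, 16, 15, 11]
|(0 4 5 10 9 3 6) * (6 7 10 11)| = |(0 4 5 11 6)(3 7 10 9)| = 20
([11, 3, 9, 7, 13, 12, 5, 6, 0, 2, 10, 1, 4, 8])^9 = (0 13 12 6 3 11 8 4 5 7 1)(2 9)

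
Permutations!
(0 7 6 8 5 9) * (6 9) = (0 7 9)(5 6 8) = [7, 1, 2, 3, 4, 6, 8, 9, 5, 0]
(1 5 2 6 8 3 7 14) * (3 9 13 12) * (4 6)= (1 5 2 4 6 8 9 13 12 3 7 14)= [0, 5, 4, 7, 6, 2, 8, 14, 9, 13, 10, 11, 3, 12, 1]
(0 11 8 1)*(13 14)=[11, 0, 2, 3, 4, 5, 6, 7, 1, 9, 10, 8, 12, 14, 13]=(0 11 8 1)(13 14)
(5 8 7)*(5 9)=(5 8 7 9)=[0, 1, 2, 3, 4, 8, 6, 9, 7, 5]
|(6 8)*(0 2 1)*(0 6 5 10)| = 7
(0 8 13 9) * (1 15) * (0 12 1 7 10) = (0 8 13 9 12 1 15 7 10) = [8, 15, 2, 3, 4, 5, 6, 10, 13, 12, 0, 11, 1, 9, 14, 7]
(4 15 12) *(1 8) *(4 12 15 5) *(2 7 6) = (15)(1 8)(2 7 6)(4 5) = [0, 8, 7, 3, 5, 4, 2, 6, 1, 9, 10, 11, 12, 13, 14, 15]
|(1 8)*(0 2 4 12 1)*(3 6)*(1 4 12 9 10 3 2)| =|(0 1 8)(2 12 4 9 10 3 6)| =21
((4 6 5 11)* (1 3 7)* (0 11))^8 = ((0 11 4 6 5)(1 3 7))^8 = (0 6 11 5 4)(1 7 3)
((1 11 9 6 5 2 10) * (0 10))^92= (0 9)(1 5)(2 11)(6 10)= ((0 10 1 11 9 6 5 2))^92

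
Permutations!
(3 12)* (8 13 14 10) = (3 12)(8 13 14 10) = [0, 1, 2, 12, 4, 5, 6, 7, 13, 9, 8, 11, 3, 14, 10]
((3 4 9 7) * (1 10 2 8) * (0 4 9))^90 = (1 2)(8 10)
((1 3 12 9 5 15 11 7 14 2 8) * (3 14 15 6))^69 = (15)(1 14 2 8)(3 6 5 9 12)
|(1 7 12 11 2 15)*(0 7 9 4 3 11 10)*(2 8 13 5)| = 20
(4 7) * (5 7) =(4 5 7) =[0, 1, 2, 3, 5, 7, 6, 4]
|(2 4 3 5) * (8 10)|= |(2 4 3 5)(8 10)|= 4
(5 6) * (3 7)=(3 7)(5 6)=[0, 1, 2, 7, 4, 6, 5, 3]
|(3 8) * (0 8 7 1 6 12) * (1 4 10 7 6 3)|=|(0 8 1 3 6 12)(4 10 7)|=6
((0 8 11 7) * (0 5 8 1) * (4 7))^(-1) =((0 1)(4 7 5 8 11))^(-1) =(0 1)(4 11 8 5 7)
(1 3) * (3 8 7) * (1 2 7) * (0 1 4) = (0 1 8 4)(2 7 3) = [1, 8, 7, 2, 0, 5, 6, 3, 4]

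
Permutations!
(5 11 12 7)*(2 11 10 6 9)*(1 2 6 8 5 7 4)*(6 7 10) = [0, 2, 11, 3, 1, 6, 9, 10, 5, 7, 8, 12, 4] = (1 2 11 12 4)(5 6 9 7 10 8)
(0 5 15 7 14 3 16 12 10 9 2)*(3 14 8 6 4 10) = (0 5 15 7 8 6 4 10 9 2)(3 16 12) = [5, 1, 0, 16, 10, 15, 4, 8, 6, 2, 9, 11, 3, 13, 14, 7, 12]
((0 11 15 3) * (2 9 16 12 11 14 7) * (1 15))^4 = ((0 14 7 2 9 16 12 11 1 15 3))^4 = (0 9 1 14 16 15 7 12 3 2 11)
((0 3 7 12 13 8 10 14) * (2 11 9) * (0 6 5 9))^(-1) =((0 3 7 12 13 8 10 14 6 5 9 2 11))^(-1) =(0 11 2 9 5 6 14 10 8 13 12 7 3)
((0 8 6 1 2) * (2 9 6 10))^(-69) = (0 2 10 8)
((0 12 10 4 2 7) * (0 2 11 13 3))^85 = ((0 12 10 4 11 13 3)(2 7))^85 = (0 12 10 4 11 13 3)(2 7)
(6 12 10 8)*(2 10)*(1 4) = (1 4)(2 10 8 6 12) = [0, 4, 10, 3, 1, 5, 12, 7, 6, 9, 8, 11, 2]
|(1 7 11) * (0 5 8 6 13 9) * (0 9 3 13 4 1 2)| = |(0 5 8 6 4 1 7 11 2)(3 13)| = 18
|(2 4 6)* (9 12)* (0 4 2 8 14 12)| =7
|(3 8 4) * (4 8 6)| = 3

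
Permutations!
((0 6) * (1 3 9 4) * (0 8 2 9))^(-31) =(0 6 8 2 9 4 1 3)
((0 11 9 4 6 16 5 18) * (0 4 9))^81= (0 11)(4 6 16 5 18)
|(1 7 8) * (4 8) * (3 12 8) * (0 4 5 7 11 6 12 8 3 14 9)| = 12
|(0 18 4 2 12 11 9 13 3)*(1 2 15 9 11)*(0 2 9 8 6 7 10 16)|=18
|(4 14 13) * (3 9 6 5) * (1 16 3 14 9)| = 6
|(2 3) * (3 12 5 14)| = 5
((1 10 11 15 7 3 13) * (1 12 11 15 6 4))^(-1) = (1 4 6 11 12 13 3 7 15 10)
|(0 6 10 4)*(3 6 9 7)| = 7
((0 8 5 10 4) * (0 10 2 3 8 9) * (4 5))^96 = (10)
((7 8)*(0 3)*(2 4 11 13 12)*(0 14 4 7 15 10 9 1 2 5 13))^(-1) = (0 11 4 14 3)(1 9 10 15 8 7 2)(5 12 13)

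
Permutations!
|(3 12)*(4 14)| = |(3 12)(4 14)| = 2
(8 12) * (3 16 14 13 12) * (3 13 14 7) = (3 16 7)(8 13 12) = [0, 1, 2, 16, 4, 5, 6, 3, 13, 9, 10, 11, 8, 12, 14, 15, 7]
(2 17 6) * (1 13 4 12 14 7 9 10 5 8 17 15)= (1 13 4 12 14 7 9 10 5 8 17 6 2 15)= [0, 13, 15, 3, 12, 8, 2, 9, 17, 10, 5, 11, 14, 4, 7, 1, 16, 6]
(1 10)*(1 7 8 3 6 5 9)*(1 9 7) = (1 10)(3 6 5 7 8) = [0, 10, 2, 6, 4, 7, 5, 8, 3, 9, 1]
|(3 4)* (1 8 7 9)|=4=|(1 8 7 9)(3 4)|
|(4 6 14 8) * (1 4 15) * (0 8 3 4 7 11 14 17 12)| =12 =|(0 8 15 1 7 11 14 3 4 6 17 12)|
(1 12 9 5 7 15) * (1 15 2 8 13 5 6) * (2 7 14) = (15)(1 12 9 6)(2 8 13 5 14) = [0, 12, 8, 3, 4, 14, 1, 7, 13, 6, 10, 11, 9, 5, 2, 15]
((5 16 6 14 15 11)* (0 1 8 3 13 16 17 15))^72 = (17)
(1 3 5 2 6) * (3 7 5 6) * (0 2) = (0 2 3 6 1 7 5) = [2, 7, 3, 6, 4, 0, 1, 5]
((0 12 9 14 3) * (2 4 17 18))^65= ((0 12 9 14 3)(2 4 17 18))^65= (2 4 17 18)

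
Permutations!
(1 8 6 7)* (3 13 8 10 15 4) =(1 10 15 4 3 13 8 6 7) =[0, 10, 2, 13, 3, 5, 7, 1, 6, 9, 15, 11, 12, 8, 14, 4]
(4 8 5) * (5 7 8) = (4 5)(7 8) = [0, 1, 2, 3, 5, 4, 6, 8, 7]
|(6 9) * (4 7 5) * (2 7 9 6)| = |(2 7 5 4 9)| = 5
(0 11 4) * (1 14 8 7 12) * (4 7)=[11, 14, 2, 3, 0, 5, 6, 12, 4, 9, 10, 7, 1, 13, 8]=(0 11 7 12 1 14 8 4)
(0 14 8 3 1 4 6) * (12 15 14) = (0 12 15 14 8 3 1 4 6) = [12, 4, 2, 1, 6, 5, 0, 7, 3, 9, 10, 11, 15, 13, 8, 14]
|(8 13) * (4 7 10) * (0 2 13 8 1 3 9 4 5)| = |(0 2 13 1 3 9 4 7 10 5)| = 10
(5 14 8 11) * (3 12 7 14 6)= [0, 1, 2, 12, 4, 6, 3, 14, 11, 9, 10, 5, 7, 13, 8]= (3 12 7 14 8 11 5 6)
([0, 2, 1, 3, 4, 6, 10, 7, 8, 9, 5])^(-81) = [0, 2, 1, 3, 4, 5, 6, 7, 8, 9, 10]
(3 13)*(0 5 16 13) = [5, 1, 2, 0, 4, 16, 6, 7, 8, 9, 10, 11, 12, 3, 14, 15, 13] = (0 5 16 13 3)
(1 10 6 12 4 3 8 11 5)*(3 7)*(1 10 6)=[0, 6, 2, 8, 7, 10, 12, 3, 11, 9, 1, 5, 4]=(1 6 12 4 7 3 8 11 5 10)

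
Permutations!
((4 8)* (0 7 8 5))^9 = ((0 7 8 4 5))^9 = (0 5 4 8 7)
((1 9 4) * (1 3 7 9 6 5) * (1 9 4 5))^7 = ((1 6)(3 7 4)(5 9))^7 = (1 6)(3 7 4)(5 9)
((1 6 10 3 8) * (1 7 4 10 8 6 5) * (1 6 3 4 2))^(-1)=((1 5 6 8 7 2)(4 10))^(-1)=(1 2 7 8 6 5)(4 10)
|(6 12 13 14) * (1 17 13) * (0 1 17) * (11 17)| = 6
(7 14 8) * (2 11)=(2 11)(7 14 8)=[0, 1, 11, 3, 4, 5, 6, 14, 7, 9, 10, 2, 12, 13, 8]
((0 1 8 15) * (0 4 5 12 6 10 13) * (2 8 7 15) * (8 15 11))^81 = (0 11 15 12 13 7 2 5 10 1 8 4 6)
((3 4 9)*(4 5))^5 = (3 5 4 9)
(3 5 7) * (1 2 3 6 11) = (1 2 3 5 7 6 11) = [0, 2, 3, 5, 4, 7, 11, 6, 8, 9, 10, 1]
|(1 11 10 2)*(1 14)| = |(1 11 10 2 14)| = 5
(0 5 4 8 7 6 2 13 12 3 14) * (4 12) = [5, 1, 13, 14, 8, 12, 2, 6, 7, 9, 10, 11, 3, 4, 0] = (0 5 12 3 14)(2 13 4 8 7 6)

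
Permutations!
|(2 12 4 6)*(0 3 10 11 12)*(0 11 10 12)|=7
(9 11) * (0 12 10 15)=[12, 1, 2, 3, 4, 5, 6, 7, 8, 11, 15, 9, 10, 13, 14, 0]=(0 12 10 15)(9 11)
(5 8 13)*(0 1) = (0 1)(5 8 13) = [1, 0, 2, 3, 4, 8, 6, 7, 13, 9, 10, 11, 12, 5]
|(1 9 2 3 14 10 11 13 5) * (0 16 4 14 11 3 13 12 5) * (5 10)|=36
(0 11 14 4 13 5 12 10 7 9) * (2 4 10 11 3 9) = (0 3 9)(2 4 13 5 12 11 14 10 7) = [3, 1, 4, 9, 13, 12, 6, 2, 8, 0, 7, 14, 11, 5, 10]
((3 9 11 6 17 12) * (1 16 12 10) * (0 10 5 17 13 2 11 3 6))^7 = ((0 10 1 16 12 6 13 2 11)(3 9)(5 17))^7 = (0 2 6 16 10 11 13 12 1)(3 9)(5 17)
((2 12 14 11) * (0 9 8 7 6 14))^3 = (0 7 11)(2 9 6)(8 14 12)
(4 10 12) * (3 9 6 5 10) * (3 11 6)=(3 9)(4 11 6 5 10 12)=[0, 1, 2, 9, 11, 10, 5, 7, 8, 3, 12, 6, 4]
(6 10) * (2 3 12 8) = (2 3 12 8)(6 10) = [0, 1, 3, 12, 4, 5, 10, 7, 2, 9, 6, 11, 8]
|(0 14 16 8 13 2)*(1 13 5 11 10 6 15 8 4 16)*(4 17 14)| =24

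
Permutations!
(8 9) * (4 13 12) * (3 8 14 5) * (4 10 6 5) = (3 8 9 14 4 13 12 10 6 5) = [0, 1, 2, 8, 13, 3, 5, 7, 9, 14, 6, 11, 10, 12, 4]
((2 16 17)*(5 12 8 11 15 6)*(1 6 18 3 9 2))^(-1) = (1 17 16 2 9 3 18 15 11 8 12 5 6)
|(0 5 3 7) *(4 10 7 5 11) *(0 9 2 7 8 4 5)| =|(0 11 5 3)(2 7 9)(4 10 8)| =12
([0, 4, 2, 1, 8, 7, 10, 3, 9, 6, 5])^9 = (10)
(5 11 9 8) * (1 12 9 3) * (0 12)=(0 12 9 8 5 11 3 1)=[12, 0, 2, 1, 4, 11, 6, 7, 5, 8, 10, 3, 9]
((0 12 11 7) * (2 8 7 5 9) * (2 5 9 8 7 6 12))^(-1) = (0 7 2)(5 9 11 12 6 8)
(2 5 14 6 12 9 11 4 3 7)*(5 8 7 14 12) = [0, 1, 8, 14, 3, 12, 5, 2, 7, 11, 10, 4, 9, 13, 6] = (2 8 7)(3 14 6 5 12 9 11 4)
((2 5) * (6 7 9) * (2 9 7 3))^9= (2 3 6 9 5)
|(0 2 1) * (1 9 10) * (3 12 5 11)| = 20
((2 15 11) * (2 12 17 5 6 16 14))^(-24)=(2 12 6)(5 14 11)(15 17 16)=((2 15 11 12 17 5 6 16 14))^(-24)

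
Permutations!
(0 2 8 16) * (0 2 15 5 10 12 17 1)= [15, 0, 8, 3, 4, 10, 6, 7, 16, 9, 12, 11, 17, 13, 14, 5, 2, 1]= (0 15 5 10 12 17 1)(2 8 16)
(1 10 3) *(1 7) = [0, 10, 2, 7, 4, 5, 6, 1, 8, 9, 3] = (1 10 3 7)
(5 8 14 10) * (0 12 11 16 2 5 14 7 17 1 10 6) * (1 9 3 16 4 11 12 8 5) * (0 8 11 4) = (0 11)(1 10 14 6 8 7 17 9 3 16 2) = [11, 10, 1, 16, 4, 5, 8, 17, 7, 3, 14, 0, 12, 13, 6, 15, 2, 9]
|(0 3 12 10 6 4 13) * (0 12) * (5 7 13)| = 14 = |(0 3)(4 5 7 13 12 10 6)|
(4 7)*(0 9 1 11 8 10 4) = (0 9 1 11 8 10 4 7) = [9, 11, 2, 3, 7, 5, 6, 0, 10, 1, 4, 8]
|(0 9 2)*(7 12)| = |(0 9 2)(7 12)| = 6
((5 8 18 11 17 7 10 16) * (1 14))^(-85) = ((1 14)(5 8 18 11 17 7 10 16))^(-85) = (1 14)(5 11 10 8 17 16 18 7)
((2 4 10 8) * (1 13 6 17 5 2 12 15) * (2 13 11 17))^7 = ((1 11 17 5 13 6 2 4 10 8 12 15))^7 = (1 4 17 8 13 15 2 11 10 5 12 6)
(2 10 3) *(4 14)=[0, 1, 10, 2, 14, 5, 6, 7, 8, 9, 3, 11, 12, 13, 4]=(2 10 3)(4 14)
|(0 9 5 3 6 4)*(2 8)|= 6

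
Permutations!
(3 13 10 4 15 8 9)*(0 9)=[9, 1, 2, 13, 15, 5, 6, 7, 0, 3, 4, 11, 12, 10, 14, 8]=(0 9 3 13 10 4 15 8)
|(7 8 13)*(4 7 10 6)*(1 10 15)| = |(1 10 6 4 7 8 13 15)| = 8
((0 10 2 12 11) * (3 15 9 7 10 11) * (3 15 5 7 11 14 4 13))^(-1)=((0 14 4 13 3 5 7 10 2 12 15 9 11))^(-1)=(0 11 9 15 12 2 10 7 5 3 13 4 14)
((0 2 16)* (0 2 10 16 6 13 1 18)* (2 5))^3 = (0 5 13)(1 10 2)(6 18 16) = ((0 10 16 5 2 6 13 1 18))^3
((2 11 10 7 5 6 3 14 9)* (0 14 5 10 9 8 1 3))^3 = ((0 14 8 1 3 5 6)(2 11 9)(7 10))^3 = (0 1 6 8 5 14 3)(7 10)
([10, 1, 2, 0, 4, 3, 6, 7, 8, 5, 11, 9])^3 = [9, 1, 2, 11, 4, 10, 6, 7, 8, 0, 5, 3]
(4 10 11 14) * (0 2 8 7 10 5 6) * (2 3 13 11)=(0 3 13 11 14 4 5 6)(2 8 7 10)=[3, 1, 8, 13, 5, 6, 0, 10, 7, 9, 2, 14, 12, 11, 4]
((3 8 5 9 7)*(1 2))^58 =(3 9 8 7 5)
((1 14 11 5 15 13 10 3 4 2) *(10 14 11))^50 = (15)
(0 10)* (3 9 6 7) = (0 10)(3 9 6 7) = [10, 1, 2, 9, 4, 5, 7, 3, 8, 6, 0]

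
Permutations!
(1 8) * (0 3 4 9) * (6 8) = (0 3 4 9)(1 6 8) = [3, 6, 2, 4, 9, 5, 8, 7, 1, 0]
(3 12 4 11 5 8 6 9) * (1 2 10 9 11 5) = (1 2 10 9 3 12 4 5 8 6 11) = [0, 2, 10, 12, 5, 8, 11, 7, 6, 3, 9, 1, 4]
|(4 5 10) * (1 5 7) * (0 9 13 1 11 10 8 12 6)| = 8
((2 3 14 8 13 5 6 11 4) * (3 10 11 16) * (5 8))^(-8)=((2 10 11 4)(3 14 5 6 16)(8 13))^(-8)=(3 5 16 14 6)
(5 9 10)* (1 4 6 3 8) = [0, 4, 2, 8, 6, 9, 3, 7, 1, 10, 5] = (1 4 6 3 8)(5 9 10)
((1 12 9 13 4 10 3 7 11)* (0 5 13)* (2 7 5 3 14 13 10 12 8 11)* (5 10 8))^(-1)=((0 3 10 14 13 4 12 9)(1 5 8 11)(2 7))^(-1)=(0 9 12 4 13 14 10 3)(1 11 8 5)(2 7)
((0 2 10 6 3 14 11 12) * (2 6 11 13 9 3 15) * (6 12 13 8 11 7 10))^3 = (15)(0 12)(3 11)(7 10)(8 9)(13 14)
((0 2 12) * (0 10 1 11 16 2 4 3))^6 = ((0 4 3)(1 11 16 2 12 10))^6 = (16)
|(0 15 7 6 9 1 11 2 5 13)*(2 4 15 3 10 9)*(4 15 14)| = |(0 3 10 9 1 11 15 7 6 2 5 13)(4 14)| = 12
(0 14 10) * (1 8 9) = [14, 8, 2, 3, 4, 5, 6, 7, 9, 1, 0, 11, 12, 13, 10] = (0 14 10)(1 8 9)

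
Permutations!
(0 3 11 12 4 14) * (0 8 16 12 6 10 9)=(0 3 11 6 10 9)(4 14 8 16 12)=[3, 1, 2, 11, 14, 5, 10, 7, 16, 0, 9, 6, 4, 13, 8, 15, 12]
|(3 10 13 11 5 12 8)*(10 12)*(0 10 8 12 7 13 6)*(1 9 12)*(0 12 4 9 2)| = |(0 10 6 12 1 2)(3 7 13 11 5 8)(4 9)| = 6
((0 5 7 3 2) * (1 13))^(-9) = ((0 5 7 3 2)(1 13))^(-9) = (0 5 7 3 2)(1 13)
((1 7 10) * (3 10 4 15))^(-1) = ((1 7 4 15 3 10))^(-1) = (1 10 3 15 4 7)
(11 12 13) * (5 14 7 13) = (5 14 7 13 11 12) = [0, 1, 2, 3, 4, 14, 6, 13, 8, 9, 10, 12, 5, 11, 7]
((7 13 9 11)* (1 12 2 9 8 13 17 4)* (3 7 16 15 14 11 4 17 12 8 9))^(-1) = ((17)(1 8 13 9 4)(2 3 7 12)(11 16 15 14))^(-1) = (17)(1 4 9 13 8)(2 12 7 3)(11 14 15 16)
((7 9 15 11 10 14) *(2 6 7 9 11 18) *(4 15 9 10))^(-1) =((2 6 7 11 4 15 18)(10 14))^(-1) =(2 18 15 4 11 7 6)(10 14)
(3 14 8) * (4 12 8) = [0, 1, 2, 14, 12, 5, 6, 7, 3, 9, 10, 11, 8, 13, 4] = (3 14 4 12 8)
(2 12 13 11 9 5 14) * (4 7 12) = (2 4 7 12 13 11 9 5 14) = [0, 1, 4, 3, 7, 14, 6, 12, 8, 5, 10, 9, 13, 11, 2]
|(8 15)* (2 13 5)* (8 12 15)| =|(2 13 5)(12 15)| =6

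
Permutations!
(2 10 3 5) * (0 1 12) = (0 1 12)(2 10 3 5) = [1, 12, 10, 5, 4, 2, 6, 7, 8, 9, 3, 11, 0]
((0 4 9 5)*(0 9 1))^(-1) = ((0 4 1)(5 9))^(-1) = (0 1 4)(5 9)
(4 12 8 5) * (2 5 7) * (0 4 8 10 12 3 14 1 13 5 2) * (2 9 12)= (0 4 3 14 1 13 5 8 7)(2 9 12 10)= [4, 13, 9, 14, 3, 8, 6, 0, 7, 12, 2, 11, 10, 5, 1]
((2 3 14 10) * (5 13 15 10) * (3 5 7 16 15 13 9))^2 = (2 9 14 16 10 5 3 7 15)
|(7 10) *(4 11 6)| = 6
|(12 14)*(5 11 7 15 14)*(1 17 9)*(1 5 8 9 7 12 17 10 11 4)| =8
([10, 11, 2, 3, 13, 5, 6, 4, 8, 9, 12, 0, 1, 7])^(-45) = (13)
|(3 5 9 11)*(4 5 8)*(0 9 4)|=|(0 9 11 3 8)(4 5)|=10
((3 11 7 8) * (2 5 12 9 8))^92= (2 8)(3 5)(7 9)(11 12)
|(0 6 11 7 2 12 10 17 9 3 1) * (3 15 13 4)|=14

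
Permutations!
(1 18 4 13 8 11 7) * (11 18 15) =(1 15 11 7)(4 13 8 18) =[0, 15, 2, 3, 13, 5, 6, 1, 18, 9, 10, 7, 12, 8, 14, 11, 16, 17, 4]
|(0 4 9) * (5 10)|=|(0 4 9)(5 10)|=6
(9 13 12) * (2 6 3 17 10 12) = [0, 1, 6, 17, 4, 5, 3, 7, 8, 13, 12, 11, 9, 2, 14, 15, 16, 10] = (2 6 3 17 10 12 9 13)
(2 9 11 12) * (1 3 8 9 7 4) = (1 3 8 9 11 12 2 7 4) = [0, 3, 7, 8, 1, 5, 6, 4, 9, 11, 10, 12, 2]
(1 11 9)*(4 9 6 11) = (1 4 9)(6 11) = [0, 4, 2, 3, 9, 5, 11, 7, 8, 1, 10, 6]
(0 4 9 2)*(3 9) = (0 4 3 9 2) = [4, 1, 0, 9, 3, 5, 6, 7, 8, 2]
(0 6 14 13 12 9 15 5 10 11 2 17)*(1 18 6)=(0 1 18 6 14 13 12 9 15 5 10 11 2 17)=[1, 18, 17, 3, 4, 10, 14, 7, 8, 15, 11, 2, 9, 12, 13, 5, 16, 0, 6]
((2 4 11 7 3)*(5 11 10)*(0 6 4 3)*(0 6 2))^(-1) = ((0 2 3)(4 10 5 11 7 6))^(-1) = (0 3 2)(4 6 7 11 5 10)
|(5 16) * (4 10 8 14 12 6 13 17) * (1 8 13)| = |(1 8 14 12 6)(4 10 13 17)(5 16)| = 20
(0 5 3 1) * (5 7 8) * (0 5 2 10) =[7, 5, 10, 1, 4, 3, 6, 8, 2, 9, 0] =(0 7 8 2 10)(1 5 3)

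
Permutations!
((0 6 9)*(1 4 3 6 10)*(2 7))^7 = (10)(2 7)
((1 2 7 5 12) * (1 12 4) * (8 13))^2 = ((1 2 7 5 4)(8 13))^2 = (13)(1 7 4 2 5)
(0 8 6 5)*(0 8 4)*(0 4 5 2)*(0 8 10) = (0 5 10)(2 8 6) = [5, 1, 8, 3, 4, 10, 2, 7, 6, 9, 0]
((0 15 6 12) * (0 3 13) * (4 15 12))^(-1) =((0 12 3 13)(4 15 6))^(-1) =(0 13 3 12)(4 6 15)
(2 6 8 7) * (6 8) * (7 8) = (8)(2 7) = [0, 1, 7, 3, 4, 5, 6, 2, 8]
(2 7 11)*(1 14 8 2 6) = (1 14 8 2 7 11 6) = [0, 14, 7, 3, 4, 5, 1, 11, 2, 9, 10, 6, 12, 13, 8]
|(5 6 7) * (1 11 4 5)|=|(1 11 4 5 6 7)|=6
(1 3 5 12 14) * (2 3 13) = [0, 13, 3, 5, 4, 12, 6, 7, 8, 9, 10, 11, 14, 2, 1] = (1 13 2 3 5 12 14)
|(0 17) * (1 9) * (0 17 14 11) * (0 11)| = 2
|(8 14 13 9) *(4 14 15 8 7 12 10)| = 14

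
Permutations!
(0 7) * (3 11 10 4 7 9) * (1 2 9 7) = (0 7)(1 2 9 3 11 10 4) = [7, 2, 9, 11, 1, 5, 6, 0, 8, 3, 4, 10]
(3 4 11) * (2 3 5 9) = [0, 1, 3, 4, 11, 9, 6, 7, 8, 2, 10, 5] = (2 3 4 11 5 9)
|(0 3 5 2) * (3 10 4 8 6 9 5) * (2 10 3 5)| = |(0 3 5 10 4 8 6 9 2)| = 9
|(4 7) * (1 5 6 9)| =|(1 5 6 9)(4 7)| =4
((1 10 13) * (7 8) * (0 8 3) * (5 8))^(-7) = (0 7 5 3 8)(1 13 10)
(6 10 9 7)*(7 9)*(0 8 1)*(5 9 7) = (0 8 1)(5 9 7 6 10) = [8, 0, 2, 3, 4, 9, 10, 6, 1, 7, 5]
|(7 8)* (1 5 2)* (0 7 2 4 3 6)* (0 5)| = 20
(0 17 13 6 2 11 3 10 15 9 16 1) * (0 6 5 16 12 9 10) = (0 17 13 5 16 1 6 2 11 3)(9 12)(10 15) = [17, 6, 11, 0, 4, 16, 2, 7, 8, 12, 15, 3, 9, 5, 14, 10, 1, 13]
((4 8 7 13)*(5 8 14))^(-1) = ((4 14 5 8 7 13))^(-1) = (4 13 7 8 5 14)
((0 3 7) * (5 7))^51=((0 3 5 7))^51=(0 7 5 3)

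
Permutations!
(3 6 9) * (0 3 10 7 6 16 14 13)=(0 3 16 14 13)(6 9 10 7)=[3, 1, 2, 16, 4, 5, 9, 6, 8, 10, 7, 11, 12, 0, 13, 15, 14]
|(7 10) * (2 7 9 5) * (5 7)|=6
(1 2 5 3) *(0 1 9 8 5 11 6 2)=[1, 0, 11, 9, 4, 3, 2, 7, 5, 8, 10, 6]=(0 1)(2 11 6)(3 9 8 5)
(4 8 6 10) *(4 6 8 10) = (4 10 6) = [0, 1, 2, 3, 10, 5, 4, 7, 8, 9, 6]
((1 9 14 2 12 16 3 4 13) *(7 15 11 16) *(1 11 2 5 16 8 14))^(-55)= (1 9)(2 12 7 15)(3 4 13 11 8 14 5 16)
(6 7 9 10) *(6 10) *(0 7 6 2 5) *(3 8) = (10)(0 7 9 2 5)(3 8) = [7, 1, 5, 8, 4, 0, 6, 9, 3, 2, 10]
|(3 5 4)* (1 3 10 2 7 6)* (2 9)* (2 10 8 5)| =30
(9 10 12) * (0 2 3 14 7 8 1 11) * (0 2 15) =(0 15)(1 11 2 3 14 7 8)(9 10 12) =[15, 11, 3, 14, 4, 5, 6, 8, 1, 10, 12, 2, 9, 13, 7, 0]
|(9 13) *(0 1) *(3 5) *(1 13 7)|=10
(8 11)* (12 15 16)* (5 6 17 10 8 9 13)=(5 6 17 10 8 11 9 13)(12 15 16)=[0, 1, 2, 3, 4, 6, 17, 7, 11, 13, 8, 9, 15, 5, 14, 16, 12, 10]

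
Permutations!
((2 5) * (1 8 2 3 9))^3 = ((1 8 2 5 3 9))^3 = (1 5)(2 9)(3 8)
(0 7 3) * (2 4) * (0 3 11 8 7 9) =(0 9)(2 4)(7 11 8) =[9, 1, 4, 3, 2, 5, 6, 11, 7, 0, 10, 8]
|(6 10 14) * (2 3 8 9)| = 12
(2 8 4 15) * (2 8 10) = (2 10)(4 15 8) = [0, 1, 10, 3, 15, 5, 6, 7, 4, 9, 2, 11, 12, 13, 14, 8]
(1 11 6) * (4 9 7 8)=(1 11 6)(4 9 7 8)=[0, 11, 2, 3, 9, 5, 1, 8, 4, 7, 10, 6]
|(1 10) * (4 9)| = |(1 10)(4 9)| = 2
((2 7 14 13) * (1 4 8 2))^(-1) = (1 13 14 7 2 8 4)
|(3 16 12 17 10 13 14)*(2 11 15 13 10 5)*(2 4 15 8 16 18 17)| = |(2 11 8 16 12)(3 18 17 5 4 15 13 14)| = 40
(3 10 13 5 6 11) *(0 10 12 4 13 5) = (0 10 5 6 11 3 12 4 13) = [10, 1, 2, 12, 13, 6, 11, 7, 8, 9, 5, 3, 4, 0]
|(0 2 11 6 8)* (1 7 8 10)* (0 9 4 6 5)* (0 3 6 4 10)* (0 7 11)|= 18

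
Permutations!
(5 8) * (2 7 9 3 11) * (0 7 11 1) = (0 7 9 3 1)(2 11)(5 8) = [7, 0, 11, 1, 4, 8, 6, 9, 5, 3, 10, 2]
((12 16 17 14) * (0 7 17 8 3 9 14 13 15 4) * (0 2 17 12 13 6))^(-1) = (0 6 17 2 4 15 13 14 9 3 8 16 12 7)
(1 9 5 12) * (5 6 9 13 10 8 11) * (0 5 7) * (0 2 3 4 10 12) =(0 5)(1 13 12)(2 3 4 10 8 11 7)(6 9) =[5, 13, 3, 4, 10, 0, 9, 2, 11, 6, 8, 7, 1, 12]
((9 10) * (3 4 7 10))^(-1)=(3 9 10 7 4)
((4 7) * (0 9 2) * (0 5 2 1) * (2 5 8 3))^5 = (0 1 9)(2 3 8)(4 7)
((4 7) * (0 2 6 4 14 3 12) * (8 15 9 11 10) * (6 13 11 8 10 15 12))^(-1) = ((0 2 13 11 15 9 8 12)(3 6 4 7 14))^(-1) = (0 12 8 9 15 11 13 2)(3 14 7 4 6)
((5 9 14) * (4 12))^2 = (5 14 9)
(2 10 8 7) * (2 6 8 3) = (2 10 3)(6 8 7) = [0, 1, 10, 2, 4, 5, 8, 6, 7, 9, 3]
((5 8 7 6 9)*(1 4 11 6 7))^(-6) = ((1 4 11 6 9 5 8))^(-6) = (1 4 11 6 9 5 8)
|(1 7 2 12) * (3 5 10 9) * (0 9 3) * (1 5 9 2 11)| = 21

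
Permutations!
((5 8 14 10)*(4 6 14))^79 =((4 6 14 10 5 8))^79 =(4 6 14 10 5 8)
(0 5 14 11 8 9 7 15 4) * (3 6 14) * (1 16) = (0 5 3 6 14 11 8 9 7 15 4)(1 16) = [5, 16, 2, 6, 0, 3, 14, 15, 9, 7, 10, 8, 12, 13, 11, 4, 1]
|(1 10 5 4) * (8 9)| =4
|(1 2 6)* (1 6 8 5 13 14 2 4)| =|(1 4)(2 8 5 13 14)| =10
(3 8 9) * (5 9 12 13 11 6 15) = [0, 1, 2, 8, 4, 9, 15, 7, 12, 3, 10, 6, 13, 11, 14, 5] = (3 8 12 13 11 6 15 5 9)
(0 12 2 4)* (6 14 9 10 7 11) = (0 12 2 4)(6 14 9 10 7 11) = [12, 1, 4, 3, 0, 5, 14, 11, 8, 10, 7, 6, 2, 13, 9]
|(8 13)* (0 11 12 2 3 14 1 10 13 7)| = 11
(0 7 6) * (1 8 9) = (0 7 6)(1 8 9) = [7, 8, 2, 3, 4, 5, 0, 6, 9, 1]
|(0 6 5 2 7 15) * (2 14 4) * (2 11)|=9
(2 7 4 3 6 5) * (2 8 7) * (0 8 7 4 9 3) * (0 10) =(0 8 4 10)(3 6 5 7 9) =[8, 1, 2, 6, 10, 7, 5, 9, 4, 3, 0]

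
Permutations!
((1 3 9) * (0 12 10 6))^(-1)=(0 6 10 12)(1 9 3)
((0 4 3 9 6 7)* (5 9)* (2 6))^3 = ((0 4 3 5 9 2 6 7))^3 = (0 5 6 4 9 7 3 2)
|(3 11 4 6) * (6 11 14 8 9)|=10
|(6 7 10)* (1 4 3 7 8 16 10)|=4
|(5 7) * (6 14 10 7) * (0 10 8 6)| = 12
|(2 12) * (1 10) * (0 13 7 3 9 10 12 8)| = 10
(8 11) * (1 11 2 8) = (1 11)(2 8) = [0, 11, 8, 3, 4, 5, 6, 7, 2, 9, 10, 1]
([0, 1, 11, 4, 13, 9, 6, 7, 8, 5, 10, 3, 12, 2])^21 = (2 11 3 4 13)(5 9)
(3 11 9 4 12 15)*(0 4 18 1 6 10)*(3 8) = (0 4 12 15 8 3 11 9 18 1 6 10) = [4, 6, 2, 11, 12, 5, 10, 7, 3, 18, 0, 9, 15, 13, 14, 8, 16, 17, 1]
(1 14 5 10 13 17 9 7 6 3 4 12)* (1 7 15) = (1 14 5 10 13 17 9 15)(3 4 12 7 6) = [0, 14, 2, 4, 12, 10, 3, 6, 8, 15, 13, 11, 7, 17, 5, 1, 16, 9]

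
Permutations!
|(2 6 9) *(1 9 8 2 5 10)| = 12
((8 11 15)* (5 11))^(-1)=((5 11 15 8))^(-1)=(5 8 15 11)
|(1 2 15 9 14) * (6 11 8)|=15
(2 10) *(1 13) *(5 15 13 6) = (1 6 5 15 13)(2 10) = [0, 6, 10, 3, 4, 15, 5, 7, 8, 9, 2, 11, 12, 1, 14, 13]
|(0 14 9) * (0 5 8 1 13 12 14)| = |(1 13 12 14 9 5 8)| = 7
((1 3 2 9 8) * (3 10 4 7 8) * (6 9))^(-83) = ((1 10 4 7 8)(2 6 9 3))^(-83) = (1 4 8 10 7)(2 6 9 3)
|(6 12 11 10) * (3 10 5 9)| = 7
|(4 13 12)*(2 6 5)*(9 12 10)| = |(2 6 5)(4 13 10 9 12)| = 15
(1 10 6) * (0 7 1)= (0 7 1 10 6)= [7, 10, 2, 3, 4, 5, 0, 1, 8, 9, 6]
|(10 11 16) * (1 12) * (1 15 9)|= 12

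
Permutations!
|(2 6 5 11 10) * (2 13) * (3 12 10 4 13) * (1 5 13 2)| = 21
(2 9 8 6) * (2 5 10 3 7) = (2 9 8 6 5 10 3 7) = [0, 1, 9, 7, 4, 10, 5, 2, 6, 8, 3]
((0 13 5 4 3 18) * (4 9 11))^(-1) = (0 18 3 4 11 9 5 13)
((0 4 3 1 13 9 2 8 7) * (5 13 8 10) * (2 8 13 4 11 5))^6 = (0 13 5 8 3)(1 11 9 4 7)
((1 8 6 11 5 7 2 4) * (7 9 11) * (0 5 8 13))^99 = ((0 5 9 11 8 6 7 2 4 1 13))^99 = (13)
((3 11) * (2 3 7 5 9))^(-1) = ((2 3 11 7 5 9))^(-1) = (2 9 5 7 11 3)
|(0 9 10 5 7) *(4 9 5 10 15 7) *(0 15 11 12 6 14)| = |(0 5 4 9 11 12 6 14)(7 15)| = 8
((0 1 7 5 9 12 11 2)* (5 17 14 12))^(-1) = (0 2 11 12 14 17 7 1)(5 9)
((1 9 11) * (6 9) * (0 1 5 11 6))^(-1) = (0 1)(5 11)(6 9)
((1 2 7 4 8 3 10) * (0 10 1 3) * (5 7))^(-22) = (0 5 10 7 3 4 1 8 2)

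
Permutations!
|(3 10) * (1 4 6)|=6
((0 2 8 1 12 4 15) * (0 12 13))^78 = (15)(0 1 2 13 8)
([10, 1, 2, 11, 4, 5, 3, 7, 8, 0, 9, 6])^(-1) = [9, 1, 2, 6, 4, 5, 11, 7, 8, 10, 0, 3]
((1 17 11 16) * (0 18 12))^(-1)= ((0 18 12)(1 17 11 16))^(-1)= (0 12 18)(1 16 11 17)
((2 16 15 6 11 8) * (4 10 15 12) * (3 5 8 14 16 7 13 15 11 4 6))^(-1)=(2 8 5 3 15 13 7)(4 6 12 16 14 11 10)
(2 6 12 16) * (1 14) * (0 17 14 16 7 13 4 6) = (0 17 14 1 16 2)(4 6 12 7 13) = [17, 16, 0, 3, 6, 5, 12, 13, 8, 9, 10, 11, 7, 4, 1, 15, 2, 14]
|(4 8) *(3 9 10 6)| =|(3 9 10 6)(4 8)| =4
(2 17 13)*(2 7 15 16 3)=(2 17 13 7 15 16 3)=[0, 1, 17, 2, 4, 5, 6, 15, 8, 9, 10, 11, 12, 7, 14, 16, 3, 13]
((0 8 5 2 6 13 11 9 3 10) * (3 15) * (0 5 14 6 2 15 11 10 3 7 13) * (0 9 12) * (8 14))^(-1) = ((0 14 6 9 11 12)(5 15 7 13 10))^(-1) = (0 12 11 9 6 14)(5 10 13 7 15)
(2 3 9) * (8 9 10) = (2 3 10 8 9) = [0, 1, 3, 10, 4, 5, 6, 7, 9, 2, 8]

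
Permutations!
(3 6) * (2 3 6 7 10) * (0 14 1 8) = (0 14 1 8)(2 3 7 10) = [14, 8, 3, 7, 4, 5, 6, 10, 0, 9, 2, 11, 12, 13, 1]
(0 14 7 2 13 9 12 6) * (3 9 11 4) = (0 14 7 2 13 11 4 3 9 12 6) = [14, 1, 13, 9, 3, 5, 0, 2, 8, 12, 10, 4, 6, 11, 7]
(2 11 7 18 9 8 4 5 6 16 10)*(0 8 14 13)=(0 8 4 5 6 16 10 2 11 7 18 9 14 13)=[8, 1, 11, 3, 5, 6, 16, 18, 4, 14, 2, 7, 12, 0, 13, 15, 10, 17, 9]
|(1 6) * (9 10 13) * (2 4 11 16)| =12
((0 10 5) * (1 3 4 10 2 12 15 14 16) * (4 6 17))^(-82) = ((0 2 12 15 14 16 1 3 6 17 4 10 5))^(-82) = (0 17 16 2 4 1 12 10 3 15 5 6 14)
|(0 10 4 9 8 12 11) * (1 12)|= |(0 10 4 9 8 1 12 11)|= 8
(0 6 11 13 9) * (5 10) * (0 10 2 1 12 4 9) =(0 6 11 13)(1 12 4 9 10 5 2) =[6, 12, 1, 3, 9, 2, 11, 7, 8, 10, 5, 13, 4, 0]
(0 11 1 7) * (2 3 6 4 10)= (0 11 1 7)(2 3 6 4 10)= [11, 7, 3, 6, 10, 5, 4, 0, 8, 9, 2, 1]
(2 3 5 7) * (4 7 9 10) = [0, 1, 3, 5, 7, 9, 6, 2, 8, 10, 4] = (2 3 5 9 10 4 7)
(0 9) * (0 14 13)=[9, 1, 2, 3, 4, 5, 6, 7, 8, 14, 10, 11, 12, 0, 13]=(0 9 14 13)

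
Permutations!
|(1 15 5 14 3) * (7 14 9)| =|(1 15 5 9 7 14 3)| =7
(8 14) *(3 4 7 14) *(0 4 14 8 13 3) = (0 4 7 8)(3 14 13) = [4, 1, 2, 14, 7, 5, 6, 8, 0, 9, 10, 11, 12, 3, 13]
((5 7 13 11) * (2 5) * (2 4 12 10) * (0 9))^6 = (2 12 11 7)(4 13 5 10)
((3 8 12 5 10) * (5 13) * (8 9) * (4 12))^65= (3 9 8 4 12 13 5 10)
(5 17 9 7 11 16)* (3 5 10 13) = [0, 1, 2, 5, 4, 17, 6, 11, 8, 7, 13, 16, 12, 3, 14, 15, 10, 9] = (3 5 17 9 7 11 16 10 13)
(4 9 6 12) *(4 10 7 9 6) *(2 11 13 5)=(2 11 13 5)(4 6 12 10 7 9)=[0, 1, 11, 3, 6, 2, 12, 9, 8, 4, 7, 13, 10, 5]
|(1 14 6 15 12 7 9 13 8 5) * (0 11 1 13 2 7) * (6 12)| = 30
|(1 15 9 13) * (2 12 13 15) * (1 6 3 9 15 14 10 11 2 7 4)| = 9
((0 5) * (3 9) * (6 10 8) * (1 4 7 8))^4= ((0 5)(1 4 7 8 6 10)(3 9))^4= (1 6 7)(4 10 8)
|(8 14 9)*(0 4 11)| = 3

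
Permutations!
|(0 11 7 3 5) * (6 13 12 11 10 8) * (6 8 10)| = 8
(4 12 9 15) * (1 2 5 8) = [0, 2, 5, 3, 12, 8, 6, 7, 1, 15, 10, 11, 9, 13, 14, 4] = (1 2 5 8)(4 12 9 15)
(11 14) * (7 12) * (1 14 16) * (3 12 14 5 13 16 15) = (1 5 13 16)(3 12 7 14 11 15) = [0, 5, 2, 12, 4, 13, 6, 14, 8, 9, 10, 15, 7, 16, 11, 3, 1]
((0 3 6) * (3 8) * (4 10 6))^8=((0 8 3 4 10 6))^8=(0 3 10)(4 6 8)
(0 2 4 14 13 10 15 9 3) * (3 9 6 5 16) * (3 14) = (0 2 4 3)(5 16 14 13 10 15 6) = [2, 1, 4, 0, 3, 16, 5, 7, 8, 9, 15, 11, 12, 10, 13, 6, 14]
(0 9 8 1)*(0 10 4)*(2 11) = (0 9 8 1 10 4)(2 11) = [9, 10, 11, 3, 0, 5, 6, 7, 1, 8, 4, 2]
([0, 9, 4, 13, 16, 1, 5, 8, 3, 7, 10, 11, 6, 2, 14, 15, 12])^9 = (1 12 2 8)(3 9 6 4)(5 16 13 7)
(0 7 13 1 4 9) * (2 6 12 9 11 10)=(0 7 13 1 4 11 10 2 6 12 9)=[7, 4, 6, 3, 11, 5, 12, 13, 8, 0, 2, 10, 9, 1]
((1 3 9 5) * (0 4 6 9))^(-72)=((0 4 6 9 5 1 3))^(-72)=(0 1 9 4 3 5 6)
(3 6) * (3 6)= (6)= [0, 1, 2, 3, 4, 5, 6]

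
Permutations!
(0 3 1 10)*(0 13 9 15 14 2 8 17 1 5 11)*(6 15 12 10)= [3, 6, 8, 5, 4, 11, 15, 7, 17, 12, 13, 0, 10, 9, 2, 14, 16, 1]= (0 3 5 11)(1 6 15 14 2 8 17)(9 12 10 13)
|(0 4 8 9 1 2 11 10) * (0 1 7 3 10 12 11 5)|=|(0 4 8 9 7 3 10 1 2 5)(11 12)|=10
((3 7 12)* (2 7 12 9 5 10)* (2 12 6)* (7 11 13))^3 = (2 7 10 6 13 5 3 11 9 12)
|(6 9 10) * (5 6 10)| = |(10)(5 6 9)| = 3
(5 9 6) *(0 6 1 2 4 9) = (0 6 5)(1 2 4 9) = [6, 2, 4, 3, 9, 0, 5, 7, 8, 1]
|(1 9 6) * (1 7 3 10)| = |(1 9 6 7 3 10)| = 6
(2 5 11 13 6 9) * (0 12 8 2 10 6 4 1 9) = (0 12 8 2 5 11 13 4 1 9 10 6) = [12, 9, 5, 3, 1, 11, 0, 7, 2, 10, 6, 13, 8, 4]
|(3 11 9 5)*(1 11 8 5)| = 3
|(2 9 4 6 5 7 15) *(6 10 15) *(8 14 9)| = 21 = |(2 8 14 9 4 10 15)(5 7 6)|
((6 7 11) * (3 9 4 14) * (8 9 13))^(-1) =((3 13 8 9 4 14)(6 7 11))^(-1) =(3 14 4 9 8 13)(6 11 7)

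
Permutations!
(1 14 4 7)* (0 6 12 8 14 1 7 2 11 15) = [6, 1, 11, 3, 2, 5, 12, 7, 14, 9, 10, 15, 8, 13, 4, 0] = (0 6 12 8 14 4 2 11 15)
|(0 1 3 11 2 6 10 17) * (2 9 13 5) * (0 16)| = |(0 1 3 11 9 13 5 2 6 10 17 16)| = 12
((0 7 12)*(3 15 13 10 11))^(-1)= (0 12 7)(3 11 10 13 15)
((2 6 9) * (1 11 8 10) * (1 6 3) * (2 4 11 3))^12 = ((1 3)(4 11 8 10 6 9))^12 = (11)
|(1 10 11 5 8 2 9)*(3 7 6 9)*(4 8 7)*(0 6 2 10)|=|(0 6 9 1)(2 3 4 8 10 11 5 7)|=8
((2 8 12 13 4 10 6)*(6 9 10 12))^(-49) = ((2 8 6)(4 12 13)(9 10))^(-49) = (2 6 8)(4 13 12)(9 10)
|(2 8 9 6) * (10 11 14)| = 12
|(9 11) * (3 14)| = |(3 14)(9 11)| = 2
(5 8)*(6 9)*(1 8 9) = [0, 8, 2, 3, 4, 9, 1, 7, 5, 6] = (1 8 5 9 6)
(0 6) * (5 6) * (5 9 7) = (0 9 7 5 6) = [9, 1, 2, 3, 4, 6, 0, 5, 8, 7]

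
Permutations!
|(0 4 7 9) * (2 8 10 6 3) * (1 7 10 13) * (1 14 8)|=9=|(0 4 10 6 3 2 1 7 9)(8 13 14)|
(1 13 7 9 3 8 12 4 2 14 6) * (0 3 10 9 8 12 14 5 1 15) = (0 3 12 4 2 5 1 13 7 8 14 6 15)(9 10) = [3, 13, 5, 12, 2, 1, 15, 8, 14, 10, 9, 11, 4, 7, 6, 0]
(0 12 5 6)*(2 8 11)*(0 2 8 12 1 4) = [1, 4, 12, 3, 0, 6, 2, 7, 11, 9, 10, 8, 5] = (0 1 4)(2 12 5 6)(8 11)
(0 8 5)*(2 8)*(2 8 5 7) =(0 8 7 2 5) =[8, 1, 5, 3, 4, 0, 6, 2, 7]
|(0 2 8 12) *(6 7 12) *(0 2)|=5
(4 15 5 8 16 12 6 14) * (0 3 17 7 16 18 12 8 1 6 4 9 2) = [3, 6, 0, 17, 15, 1, 14, 16, 18, 2, 10, 11, 4, 13, 9, 5, 8, 7, 12] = (0 3 17 7 16 8 18 12 4 15 5 1 6 14 9 2)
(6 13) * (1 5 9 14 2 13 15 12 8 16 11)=[0, 5, 13, 3, 4, 9, 15, 7, 16, 14, 10, 1, 8, 6, 2, 12, 11]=(1 5 9 14 2 13 6 15 12 8 16 11)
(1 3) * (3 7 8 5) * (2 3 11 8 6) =(1 7 6 2 3)(5 11 8) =[0, 7, 3, 1, 4, 11, 2, 6, 5, 9, 10, 8]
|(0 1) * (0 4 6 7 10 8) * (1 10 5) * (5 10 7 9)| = |(0 7 10 8)(1 4 6 9 5)| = 20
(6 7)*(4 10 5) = (4 10 5)(6 7) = [0, 1, 2, 3, 10, 4, 7, 6, 8, 9, 5]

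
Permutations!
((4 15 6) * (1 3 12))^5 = (1 12 3)(4 6 15)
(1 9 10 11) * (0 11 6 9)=(0 11 1)(6 9 10)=[11, 0, 2, 3, 4, 5, 9, 7, 8, 10, 6, 1]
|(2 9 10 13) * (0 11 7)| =12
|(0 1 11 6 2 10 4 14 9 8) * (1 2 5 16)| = 35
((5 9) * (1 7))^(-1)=(1 7)(5 9)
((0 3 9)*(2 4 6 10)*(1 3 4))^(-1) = (0 9 3 1 2 10 6 4)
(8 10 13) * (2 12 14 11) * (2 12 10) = (2 10 13 8)(11 12 14) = [0, 1, 10, 3, 4, 5, 6, 7, 2, 9, 13, 12, 14, 8, 11]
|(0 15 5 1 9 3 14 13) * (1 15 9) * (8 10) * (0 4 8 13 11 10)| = 18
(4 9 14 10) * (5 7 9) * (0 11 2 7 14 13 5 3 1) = (0 11 2 7 9 13 5 14 10 4 3 1) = [11, 0, 7, 1, 3, 14, 6, 9, 8, 13, 4, 2, 12, 5, 10]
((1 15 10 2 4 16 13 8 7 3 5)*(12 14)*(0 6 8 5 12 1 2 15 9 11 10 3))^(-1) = (0 7 8 6)(1 14 12 3 15 10 11 9)(2 5 13 16 4)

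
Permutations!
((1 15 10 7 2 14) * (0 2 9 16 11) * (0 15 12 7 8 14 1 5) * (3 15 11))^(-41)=(0 14 10 3 9 12 2 5 8 15 16 7 1)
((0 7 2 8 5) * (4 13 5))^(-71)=(0 5 13 4 8 2 7)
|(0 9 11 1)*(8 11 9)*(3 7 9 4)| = 4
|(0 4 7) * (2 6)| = 6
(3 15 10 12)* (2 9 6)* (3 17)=(2 9 6)(3 15 10 12 17)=[0, 1, 9, 15, 4, 5, 2, 7, 8, 6, 12, 11, 17, 13, 14, 10, 16, 3]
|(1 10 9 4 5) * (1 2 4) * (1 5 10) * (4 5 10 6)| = 2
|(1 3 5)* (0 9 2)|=|(0 9 2)(1 3 5)|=3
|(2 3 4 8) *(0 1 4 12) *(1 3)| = |(0 3 12)(1 4 8 2)| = 12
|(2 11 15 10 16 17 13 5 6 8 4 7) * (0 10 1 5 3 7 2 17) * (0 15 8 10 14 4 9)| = 84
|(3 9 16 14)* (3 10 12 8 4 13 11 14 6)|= 28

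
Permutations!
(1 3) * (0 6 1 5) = [6, 3, 2, 5, 4, 0, 1] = (0 6 1 3 5)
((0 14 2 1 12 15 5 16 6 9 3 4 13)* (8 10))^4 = ((0 14 2 1 12 15 5 16 6 9 3 4 13)(8 10))^4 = (0 12 6 13 1 16 4 2 5 3 14 15 9)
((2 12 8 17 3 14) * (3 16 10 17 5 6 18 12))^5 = ((2 3 14)(5 6 18 12 8)(10 17 16))^5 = (18)(2 14 3)(10 16 17)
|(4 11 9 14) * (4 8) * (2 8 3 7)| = |(2 8 4 11 9 14 3 7)| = 8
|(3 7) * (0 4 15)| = 6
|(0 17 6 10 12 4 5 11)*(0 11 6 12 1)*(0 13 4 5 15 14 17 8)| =10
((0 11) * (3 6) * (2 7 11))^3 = (0 11 7 2)(3 6)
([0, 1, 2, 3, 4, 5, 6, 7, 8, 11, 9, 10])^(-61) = [0, 1, 2, 3, 4, 5, 6, 7, 8, 10, 11, 9]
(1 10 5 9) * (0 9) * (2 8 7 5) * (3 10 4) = (0 9 1 4 3 10 2 8 7 5) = [9, 4, 8, 10, 3, 0, 6, 5, 7, 1, 2]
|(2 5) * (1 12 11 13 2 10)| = |(1 12 11 13 2 5 10)| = 7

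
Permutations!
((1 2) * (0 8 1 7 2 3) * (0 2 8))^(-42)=(1 7 3 8 2)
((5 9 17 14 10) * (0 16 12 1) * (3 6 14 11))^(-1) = ((0 16 12 1)(3 6 14 10 5 9 17 11))^(-1) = (0 1 12 16)(3 11 17 9 5 10 14 6)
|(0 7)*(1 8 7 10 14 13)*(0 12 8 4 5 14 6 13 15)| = |(0 10 6 13 1 4 5 14 15)(7 12 8)| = 9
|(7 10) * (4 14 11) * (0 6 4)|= 10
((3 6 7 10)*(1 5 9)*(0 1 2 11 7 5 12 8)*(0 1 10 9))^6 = ((0 10 3 6 5)(1 12 8)(2 11 7 9))^6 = (12)(0 10 3 6 5)(2 7)(9 11)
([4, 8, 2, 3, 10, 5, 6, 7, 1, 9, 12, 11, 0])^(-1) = [12, 8, 2, 3, 0, 5, 6, 7, 1, 9, 4, 11, 10]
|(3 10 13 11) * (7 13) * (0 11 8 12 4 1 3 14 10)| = |(0 11 14 10 7 13 8 12 4 1 3)| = 11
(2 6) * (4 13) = (2 6)(4 13) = [0, 1, 6, 3, 13, 5, 2, 7, 8, 9, 10, 11, 12, 4]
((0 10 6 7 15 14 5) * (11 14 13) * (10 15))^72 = ((0 15 13 11 14 5)(6 7 10))^72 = (15)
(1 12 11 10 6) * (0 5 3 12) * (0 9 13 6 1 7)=(0 5 3 12 11 10 1 9 13 6 7)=[5, 9, 2, 12, 4, 3, 7, 0, 8, 13, 1, 10, 11, 6]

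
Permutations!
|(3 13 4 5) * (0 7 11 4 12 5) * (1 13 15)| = 12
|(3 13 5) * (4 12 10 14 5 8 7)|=|(3 13 8 7 4 12 10 14 5)|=9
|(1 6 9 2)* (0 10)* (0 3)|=|(0 10 3)(1 6 9 2)|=12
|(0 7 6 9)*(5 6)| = 5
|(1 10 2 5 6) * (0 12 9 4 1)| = |(0 12 9 4 1 10 2 5 6)| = 9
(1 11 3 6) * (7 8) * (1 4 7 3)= (1 11)(3 6 4 7 8)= [0, 11, 2, 6, 7, 5, 4, 8, 3, 9, 10, 1]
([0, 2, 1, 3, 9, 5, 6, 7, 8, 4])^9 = (1 2)(4 9)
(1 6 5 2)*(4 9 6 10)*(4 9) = (1 10 9 6 5 2) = [0, 10, 1, 3, 4, 2, 5, 7, 8, 6, 9]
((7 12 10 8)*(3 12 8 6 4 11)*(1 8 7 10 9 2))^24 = (1 4 9 10 3)(2 6 12 8 11)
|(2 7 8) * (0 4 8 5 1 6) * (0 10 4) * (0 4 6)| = 14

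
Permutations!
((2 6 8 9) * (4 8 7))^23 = ((2 6 7 4 8 9))^23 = (2 9 8 4 7 6)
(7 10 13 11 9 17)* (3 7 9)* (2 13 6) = [0, 1, 13, 7, 4, 5, 2, 10, 8, 17, 6, 3, 12, 11, 14, 15, 16, 9] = (2 13 11 3 7 10 6)(9 17)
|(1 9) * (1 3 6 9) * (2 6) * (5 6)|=|(2 5 6 9 3)|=5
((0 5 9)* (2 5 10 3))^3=((0 10 3 2 5 9))^3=(0 2)(3 9)(5 10)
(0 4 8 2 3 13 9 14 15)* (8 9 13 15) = (0 4 9 14 8 2 3 15) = [4, 1, 3, 15, 9, 5, 6, 7, 2, 14, 10, 11, 12, 13, 8, 0]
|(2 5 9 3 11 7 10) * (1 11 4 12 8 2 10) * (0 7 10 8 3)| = |(0 7 1 11 10 8 2 5 9)(3 4 12)| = 9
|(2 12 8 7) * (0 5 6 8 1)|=|(0 5 6 8 7 2 12 1)|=8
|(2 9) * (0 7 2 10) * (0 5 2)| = 4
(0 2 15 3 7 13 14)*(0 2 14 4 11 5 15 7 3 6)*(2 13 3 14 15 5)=(0 15 6)(2 7 3 14 13 4 11)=[15, 1, 7, 14, 11, 5, 0, 3, 8, 9, 10, 2, 12, 4, 13, 6]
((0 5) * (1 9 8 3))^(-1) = (0 5)(1 3 8 9) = ((0 5)(1 9 8 3))^(-1)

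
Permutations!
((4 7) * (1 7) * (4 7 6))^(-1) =(7)(1 4 6)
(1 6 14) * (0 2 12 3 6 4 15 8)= (0 2 12 3 6 14 1 4 15 8)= [2, 4, 12, 6, 15, 5, 14, 7, 0, 9, 10, 11, 3, 13, 1, 8]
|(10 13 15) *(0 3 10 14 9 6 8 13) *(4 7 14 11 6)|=|(0 3 10)(4 7 14 9)(6 8 13 15 11)|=60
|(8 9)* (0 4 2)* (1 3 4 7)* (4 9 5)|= 9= |(0 7 1 3 9 8 5 4 2)|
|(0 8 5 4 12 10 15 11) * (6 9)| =|(0 8 5 4 12 10 15 11)(6 9)| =8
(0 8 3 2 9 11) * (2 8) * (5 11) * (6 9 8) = [2, 1, 8, 6, 4, 11, 9, 7, 3, 5, 10, 0] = (0 2 8 3 6 9 5 11)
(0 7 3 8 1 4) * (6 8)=(0 7 3 6 8 1 4)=[7, 4, 2, 6, 0, 5, 8, 3, 1]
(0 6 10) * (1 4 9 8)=(0 6 10)(1 4 9 8)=[6, 4, 2, 3, 9, 5, 10, 7, 1, 8, 0]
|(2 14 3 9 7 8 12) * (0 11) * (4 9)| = 8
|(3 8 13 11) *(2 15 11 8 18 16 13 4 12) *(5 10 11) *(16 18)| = |(18)(2 15 5 10 11 3 16 13 8 4 12)| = 11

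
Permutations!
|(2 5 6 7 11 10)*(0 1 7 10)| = 4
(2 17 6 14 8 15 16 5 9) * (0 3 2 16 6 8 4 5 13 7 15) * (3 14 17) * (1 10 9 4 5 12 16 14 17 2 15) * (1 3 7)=(0 17 8)(1 10 9 14 5 4 12 16 13)(2 7 3 15 6)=[17, 10, 7, 15, 12, 4, 2, 3, 0, 14, 9, 11, 16, 1, 5, 6, 13, 8]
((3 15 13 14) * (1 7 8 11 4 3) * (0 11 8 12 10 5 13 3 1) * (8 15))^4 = ((0 11 4 1 7 12 10 5 13 14)(3 8 15))^4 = (0 7 13 4 10)(1 5 11 12 14)(3 8 15)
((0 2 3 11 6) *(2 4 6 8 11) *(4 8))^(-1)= (0 6 4 11 8)(2 3)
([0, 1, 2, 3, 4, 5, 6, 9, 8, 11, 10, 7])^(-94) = [0, 1, 2, 3, 4, 5, 6, 11, 8, 7, 10, 9]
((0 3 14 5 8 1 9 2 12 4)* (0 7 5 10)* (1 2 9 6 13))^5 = (0 3 14 10)(1 13 6)(2 8 5 7 4 12)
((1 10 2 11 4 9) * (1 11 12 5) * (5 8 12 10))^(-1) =(1 5)(2 10)(4 11 9)(8 12)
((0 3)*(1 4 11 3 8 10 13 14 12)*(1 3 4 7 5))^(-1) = (0 3 12 14 13 10 8)(1 5 7)(4 11)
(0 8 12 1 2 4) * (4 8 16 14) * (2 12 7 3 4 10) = (0 16 14 10 2 8 7 3 4)(1 12) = [16, 12, 8, 4, 0, 5, 6, 3, 7, 9, 2, 11, 1, 13, 10, 15, 14]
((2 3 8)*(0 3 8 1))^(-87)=((0 3 1)(2 8))^(-87)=(2 8)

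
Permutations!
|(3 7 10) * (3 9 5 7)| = |(5 7 10 9)| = 4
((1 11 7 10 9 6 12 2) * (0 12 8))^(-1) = ((0 12 2 1 11 7 10 9 6 8))^(-1) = (0 8 6 9 10 7 11 1 2 12)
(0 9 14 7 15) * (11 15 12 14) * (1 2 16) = [9, 2, 16, 3, 4, 5, 6, 12, 8, 11, 10, 15, 14, 13, 7, 0, 1] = (0 9 11 15)(1 2 16)(7 12 14)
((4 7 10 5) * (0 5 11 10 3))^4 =(11)(0 3 7 4 5)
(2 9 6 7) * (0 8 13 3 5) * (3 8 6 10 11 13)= (0 6 7 2 9 10 11 13 8 3 5)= [6, 1, 9, 5, 4, 0, 7, 2, 3, 10, 11, 13, 12, 8]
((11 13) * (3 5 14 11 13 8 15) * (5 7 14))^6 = (15)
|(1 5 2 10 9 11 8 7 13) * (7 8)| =8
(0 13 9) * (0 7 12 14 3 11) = (0 13 9 7 12 14 3 11) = [13, 1, 2, 11, 4, 5, 6, 12, 8, 7, 10, 0, 14, 9, 3]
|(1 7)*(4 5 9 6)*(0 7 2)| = |(0 7 1 2)(4 5 9 6)| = 4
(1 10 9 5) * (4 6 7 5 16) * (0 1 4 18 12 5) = (0 1 10 9 16 18 12 5 4 6 7) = [1, 10, 2, 3, 6, 4, 7, 0, 8, 16, 9, 11, 5, 13, 14, 15, 18, 17, 12]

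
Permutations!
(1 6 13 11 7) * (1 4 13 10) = (1 6 10)(4 13 11 7) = [0, 6, 2, 3, 13, 5, 10, 4, 8, 9, 1, 7, 12, 11]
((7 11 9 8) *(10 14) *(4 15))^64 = (15)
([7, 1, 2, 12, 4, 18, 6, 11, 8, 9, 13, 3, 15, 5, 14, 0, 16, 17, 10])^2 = [11, 1, 2, 15, 4, 10, 6, 3, 8, 9, 5, 12, 0, 18, 14, 7, 16, 17, 13]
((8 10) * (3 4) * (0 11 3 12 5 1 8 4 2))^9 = (0 11 3 2)(1 4)(5 10)(8 12)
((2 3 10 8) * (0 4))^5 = ((0 4)(2 3 10 8))^5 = (0 4)(2 3 10 8)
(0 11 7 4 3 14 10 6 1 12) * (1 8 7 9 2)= (0 11 9 2 1 12)(3 14 10 6 8 7 4)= [11, 12, 1, 14, 3, 5, 8, 4, 7, 2, 6, 9, 0, 13, 10]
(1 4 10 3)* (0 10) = (0 10 3 1 4) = [10, 4, 2, 1, 0, 5, 6, 7, 8, 9, 3]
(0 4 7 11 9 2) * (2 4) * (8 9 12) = (0 2)(4 7 11 12 8 9) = [2, 1, 0, 3, 7, 5, 6, 11, 9, 4, 10, 12, 8]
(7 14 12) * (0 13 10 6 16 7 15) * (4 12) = (0 13 10 6 16 7 14 4 12 15) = [13, 1, 2, 3, 12, 5, 16, 14, 8, 9, 6, 11, 15, 10, 4, 0, 7]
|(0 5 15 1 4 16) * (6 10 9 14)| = 12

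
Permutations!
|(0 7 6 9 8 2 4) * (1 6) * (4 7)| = |(0 4)(1 6 9 8 2 7)| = 6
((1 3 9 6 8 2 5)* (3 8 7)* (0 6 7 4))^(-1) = ((0 6 4)(1 8 2 5)(3 9 7))^(-1) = (0 4 6)(1 5 2 8)(3 7 9)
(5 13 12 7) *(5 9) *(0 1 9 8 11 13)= (0 1 9 5)(7 8 11 13 12)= [1, 9, 2, 3, 4, 0, 6, 8, 11, 5, 10, 13, 7, 12]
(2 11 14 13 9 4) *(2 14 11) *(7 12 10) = (4 14 13 9)(7 12 10) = [0, 1, 2, 3, 14, 5, 6, 12, 8, 4, 7, 11, 10, 9, 13]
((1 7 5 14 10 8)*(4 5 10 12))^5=((1 7 10 8)(4 5 14 12))^5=(1 7 10 8)(4 5 14 12)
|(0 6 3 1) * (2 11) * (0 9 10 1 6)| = |(1 9 10)(2 11)(3 6)| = 6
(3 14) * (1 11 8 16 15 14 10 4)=(1 11 8 16 15 14 3 10 4)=[0, 11, 2, 10, 1, 5, 6, 7, 16, 9, 4, 8, 12, 13, 3, 14, 15]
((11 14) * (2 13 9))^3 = (11 14)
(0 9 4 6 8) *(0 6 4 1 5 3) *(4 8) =(0 9 1 5 3)(4 8 6) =[9, 5, 2, 0, 8, 3, 4, 7, 6, 1]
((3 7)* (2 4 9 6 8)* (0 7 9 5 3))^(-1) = ((0 7)(2 4 5 3 9 6 8))^(-1) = (0 7)(2 8 6 9 3 5 4)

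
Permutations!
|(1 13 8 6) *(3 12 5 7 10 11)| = |(1 13 8 6)(3 12 5 7 10 11)| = 12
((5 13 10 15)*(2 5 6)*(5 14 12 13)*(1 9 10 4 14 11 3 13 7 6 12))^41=((1 9 10 15 12 7 6 2 11 3 13 4 14))^41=(1 10 12 6 11 13 14 9 15 7 2 3 4)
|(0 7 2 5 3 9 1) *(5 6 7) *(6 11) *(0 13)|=|(0 5 3 9 1 13)(2 11 6 7)|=12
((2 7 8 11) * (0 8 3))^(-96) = (11)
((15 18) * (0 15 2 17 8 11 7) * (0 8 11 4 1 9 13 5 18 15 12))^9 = (0 12)(1 8 11 2 5 9 4 7 17 18 13) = ((0 12)(1 9 13 5 18 2 17 11 7 8 4))^9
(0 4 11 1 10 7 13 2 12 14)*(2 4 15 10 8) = (0 15 10 7 13 4 11 1 8 2 12 14) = [15, 8, 12, 3, 11, 5, 6, 13, 2, 9, 7, 1, 14, 4, 0, 10]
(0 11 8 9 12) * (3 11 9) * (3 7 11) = (0 9 12)(7 11 8) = [9, 1, 2, 3, 4, 5, 6, 11, 7, 12, 10, 8, 0]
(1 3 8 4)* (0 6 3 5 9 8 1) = (0 6 3 1 5 9 8 4) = [6, 5, 2, 1, 0, 9, 3, 7, 4, 8]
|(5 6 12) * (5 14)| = |(5 6 12 14)| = 4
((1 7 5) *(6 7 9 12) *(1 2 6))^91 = ((1 9 12)(2 6 7 5))^91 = (1 9 12)(2 5 7 6)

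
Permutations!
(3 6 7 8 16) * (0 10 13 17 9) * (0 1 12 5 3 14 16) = (0 10 13 17 9 1 12 5 3 6 7 8)(14 16) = [10, 12, 2, 6, 4, 3, 7, 8, 0, 1, 13, 11, 5, 17, 16, 15, 14, 9]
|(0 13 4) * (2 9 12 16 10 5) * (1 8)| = 6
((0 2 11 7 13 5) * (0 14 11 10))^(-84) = (5 14 11 7 13)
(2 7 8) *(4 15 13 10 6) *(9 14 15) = (2 7 8)(4 9 14 15 13 10 6) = [0, 1, 7, 3, 9, 5, 4, 8, 2, 14, 6, 11, 12, 10, 15, 13]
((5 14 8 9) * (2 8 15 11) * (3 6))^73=((2 8 9 5 14 15 11)(3 6))^73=(2 5 11 9 15 8 14)(3 6)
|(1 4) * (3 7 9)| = 6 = |(1 4)(3 7 9)|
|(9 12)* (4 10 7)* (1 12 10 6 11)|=|(1 12 9 10 7 4 6 11)|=8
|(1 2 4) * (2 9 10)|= 5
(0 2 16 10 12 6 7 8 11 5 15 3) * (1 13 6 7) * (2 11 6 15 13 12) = (0 11 5 13 15 3)(1 12 7 8 6)(2 16 10) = [11, 12, 16, 0, 4, 13, 1, 8, 6, 9, 2, 5, 7, 15, 14, 3, 10]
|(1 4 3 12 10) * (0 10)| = |(0 10 1 4 3 12)| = 6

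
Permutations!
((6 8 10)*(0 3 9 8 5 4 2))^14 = ((0 3 9 8 10 6 5 4 2))^14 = (0 6 3 5 9 4 8 2 10)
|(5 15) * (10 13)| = 2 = |(5 15)(10 13)|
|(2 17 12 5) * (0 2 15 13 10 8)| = 9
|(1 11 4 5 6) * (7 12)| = 10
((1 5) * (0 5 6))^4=((0 5 1 6))^4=(6)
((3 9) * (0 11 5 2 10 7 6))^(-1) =((0 11 5 2 10 7 6)(3 9))^(-1) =(0 6 7 10 2 5 11)(3 9)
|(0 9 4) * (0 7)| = 4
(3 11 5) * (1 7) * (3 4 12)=[0, 7, 2, 11, 12, 4, 6, 1, 8, 9, 10, 5, 3]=(1 7)(3 11 5 4 12)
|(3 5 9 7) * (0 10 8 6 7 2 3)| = 20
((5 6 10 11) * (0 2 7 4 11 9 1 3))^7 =((0 2 7 4 11 5 6 10 9 1 3))^7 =(0 10 4 3 6 7 1 5 2 9 11)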